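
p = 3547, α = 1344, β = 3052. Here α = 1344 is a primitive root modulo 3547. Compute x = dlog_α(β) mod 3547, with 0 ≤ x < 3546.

599

Baby-step giant-step with m = ceil(sqrt(3546)) = 60.
Baby table (1344^j mod 3547 for j=0..59):
  0:1  1:1344  2:913  3:3357  4:24  5:333  6:630  7:2534
  8:576  9:898  10:932  11:517  12:3183  13:270  14:1086  15:1767
  16:1905  17:2933  18:1235  19:3391  20:3156  21:2999  22:1264  23:3350
  24:1257  25:1036  26:1960  27:2366  28:1792  29:35  30:929  31:32
  32:444  33:840  34:1014  35:768  36:15  37:2425  38:3054  39:697
  40:360  41:1448  42:2356  43:2540  44:1546  45:2829  46:3339  47:661
  48:1634  49:503  50:2102  51:1676  52:199  53:1431  54:790  55:1207
  56:1229  57:2421  58:1225  59:592
Giant step factor: 1344^(-60) ≡ 1764 (mod 3547).
Scan 3052·1764^i mod 3547 for i = 0, 1, …:
  i=0: 3052   i=1: 2929   i=2: 2324   i=3: 2751
  i=4: 468   i=5: 2648   i=6: 3220   i=7: 1333
  i=8: 3298   i=9: 592
Match at i=9, j=59: x = 9·60 + 59 = 599.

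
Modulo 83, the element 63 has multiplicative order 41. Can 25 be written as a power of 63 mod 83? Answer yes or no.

25 ∈ ⟨63⟩ iff 25^41 ≡ 1 (mod 83), since |⟨63⟩| = 41.
25^41 mod 83 = 1.
Since 1 = 1, 25 lies in the subgroup.

yes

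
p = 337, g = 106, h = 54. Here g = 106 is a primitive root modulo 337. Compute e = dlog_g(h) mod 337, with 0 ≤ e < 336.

Baby-step giant-step with m = ceil(sqrt(336)) = 19.
Baby table (106^j mod 337 for j=0..18):
  0:1  1:106  2:115  3:58  4:82  5:267  6:331  7:38
  8:321  9:326  10:182  11:83  12:36  13:109  14:96  15:66
  16:256  17:176  18:121
Giant step factor: 106^(-19) ≡ 118 (mod 337).
Scan 54·118^i mod 337 for i = 0, 1, …:
  i=0: 54   i=1: 306   i=2: 49   i=3: 53
  i=4: 188   i=5: 279   i=6: 233   i=7: 197
  i=8: 330   i=9: 185     …   i=13: 20
  i=14: 1
Match at i=14, j=0: e = 14·19 + 0 = 266.

266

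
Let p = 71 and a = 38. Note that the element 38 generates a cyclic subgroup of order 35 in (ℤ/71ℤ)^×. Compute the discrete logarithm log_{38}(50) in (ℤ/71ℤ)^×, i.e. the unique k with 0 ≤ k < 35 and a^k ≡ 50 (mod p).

Successive powers of 38 modulo 71:
  38^0=1  38^1=38  38^2=24  38^3=60  38^4=8  38^5=20
  38^6=50
So 38^6 ≡ 50 (mod 71), giving k = 6.

6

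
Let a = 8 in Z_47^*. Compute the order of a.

The order of 8 must divide p − 1 = 46 = 2 · 23.
Divisors: 1, 2, 23, 46.
Check each in increasing order: 8^1 ≡ 8;  8^2 ≡ 17;  8^23 ≡ 1.
Smallest exponent giving 1 is 23.

23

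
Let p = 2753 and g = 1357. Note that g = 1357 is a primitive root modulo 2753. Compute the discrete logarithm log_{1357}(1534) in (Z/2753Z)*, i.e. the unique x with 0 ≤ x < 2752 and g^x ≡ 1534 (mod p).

953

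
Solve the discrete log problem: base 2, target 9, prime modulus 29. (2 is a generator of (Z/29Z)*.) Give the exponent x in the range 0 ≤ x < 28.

10

Successive powers of 2 modulo 29:
  2^0=1  2^1=2  2^2=4  2^3=8  2^4=16  2^5=3
  2^6=6  2^7=12  2^8=24  2^9=19  2^10=9
So 2^10 ≡ 9 (mod 29), giving x = 10.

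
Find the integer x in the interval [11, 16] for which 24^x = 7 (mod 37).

16

Compute 24^11 mod 37 = 22, then multiply by 24 repeatedly:
  24^11=22  24^12=10  24^13=18  24^14=25  24^15=8
  24^16=7
Found 7 at exponent 16.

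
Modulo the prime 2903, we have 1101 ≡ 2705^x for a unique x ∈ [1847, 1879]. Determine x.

1854

Compute 2705^1847 mod 2903 = 703, then multiply by 2705 repeatedly:
  2705^1847=703  2705^1848=150  2705^1849=2233  2705^1850=2025  2705^1851=2567
  2705^1852=2662  2705^1853=1270  2705^1854=1101
Found 1101 at exponent 1854.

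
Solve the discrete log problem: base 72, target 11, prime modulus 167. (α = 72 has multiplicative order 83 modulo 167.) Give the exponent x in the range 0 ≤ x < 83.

Baby-step giant-step with m = ceil(sqrt(83)) = 10.
Baby table (72^j mod 167 for j=0..9):
  0:1  1:72  2:7  3:3  4:49  5:21  6:9  7:147
  8:63  9:27
Giant step factor: 72^(-10) ≡ 64 (mod 167).
Scan 11·64^i mod 167 for i = 0, 1, …:
  i=0: 11   i=1: 36   i=2: 133   i=3: 162
  i=4: 14   i=5: 61   i=6: 63
Match at i=6, j=8: x = 6·10 + 8 = 68.

68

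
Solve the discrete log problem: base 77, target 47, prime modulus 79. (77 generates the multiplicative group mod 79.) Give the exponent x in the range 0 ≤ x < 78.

5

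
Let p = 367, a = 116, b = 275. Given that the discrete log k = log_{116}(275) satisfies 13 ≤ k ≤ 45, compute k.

Compute 116^13 mod 367 = 130, then multiply by 116 repeatedly:
  116^13=130  116^14=33  116^15=158  116^16=345  116^17=17
  116^18=137  116^19=111  116^20=31  116^21=293  116^22=224
  116^23=294  116^24=340  116^25=171  116^26=18  116^27=253
  116^28=355  116^29=76  116^30=8  116^31=194  116^32=117
  116^33=360  116^34=289  116^35=127  116^36=52  116^37=160
  116^38=210  116^39=138  116^40=227  116^41=275
Found 275 at exponent 41.

41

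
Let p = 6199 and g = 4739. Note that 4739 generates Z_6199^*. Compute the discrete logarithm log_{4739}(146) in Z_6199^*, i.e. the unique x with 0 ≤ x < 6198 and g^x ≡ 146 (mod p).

Baby-step giant-step with m = ceil(sqrt(6198)) = 79.
Baby table (4739^j mod 6199 for j=0..78):
  0:1  1:4739  2:5343  3:3761  4:1254  5:4064  6:5202  7:5054
  8:4169  9:678  10:1960  11:2338  12:2169  13:949  14:3036  15:5924
  16:4764  17:6037  18:958  19:2294  20:4419  21:1419  22:4925  23:340
  24:5719  25:313  26:1746  27:4828  28:5582  29:1965  30:1237  31:4088
  32:1157  33:3107  34:1448  35:5978  36:312  37:3206  38:5684  39:1821
  40:711  41:3372  42:5085  43:2302  44:5137  45:770  46:4018  47:4173
  48:1037  49:4735  50:4984  51:986  52:4807  53:5247  54:1344  55:2843
  56:2550  57:2599  58:5447  59:697  60:5215  61:4671  62:5439  63:6178
  64:5864  65:5578  66:1606  67:4661  68:1442  69:2340  70:5448  71:5436
  72:4359  73:2233  74:494  75:4043  76:4867  77:4433  78:5775
Giant step factor: 4739^(-79) ≡ 4606 (mod 6199).
Scan 146·4606^i mod 6199 for i = 0, 1, …:
  i=0: 146   i=1: 2984   i=2: 1121   i=3: 5758
  i=4: 2026   i=5: 2261   i=6: 6045   i=7: 3561
  i=8: 5611   i=9: 635     …   i=42: 946
  i=43: 5578
Match at i=43, j=65: x = 43·79 + 65 = 3462.

3462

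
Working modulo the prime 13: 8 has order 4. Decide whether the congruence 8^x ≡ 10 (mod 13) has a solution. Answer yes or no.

10 ∈ ⟨8⟩ iff 10^4 ≡ 1 (mod 13), since |⟨8⟩| = 4.
10^4 mod 13 = 3.
Since 3 ≠ 1, 10 does not lie in the subgroup.

no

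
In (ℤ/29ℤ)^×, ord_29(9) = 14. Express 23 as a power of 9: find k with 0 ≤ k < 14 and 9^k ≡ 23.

2

Successive powers of 9 modulo 29:
  9^0=1  9^1=9  9^2=23
So 9^2 ≡ 23 (mod 29), giving k = 2.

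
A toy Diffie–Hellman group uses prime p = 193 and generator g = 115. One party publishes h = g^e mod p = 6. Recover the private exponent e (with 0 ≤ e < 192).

82

Baby-step giant-step with m = ceil(sqrt(192)) = 14.
Baby table (115^j mod 193 for j=0..13):
  0:1  1:115  2:101  3:35  4:165  5:61  6:67  7:178
  8:12  9:29  10:54  11:34  12:50  13:153
Giant step factor: 115^(-14) ≡ 187 (mod 193).
Scan 6·187^i mod 193 for i = 0, 1, …:
  i=0: 6   i=1: 157   i=2: 23   i=3: 55
  i=4: 56   i=5: 50
Match at i=5, j=12: e = 5·14 + 12 = 82.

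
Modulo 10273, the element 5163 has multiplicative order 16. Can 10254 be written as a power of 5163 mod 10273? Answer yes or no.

10254 ∈ ⟨5163⟩ iff 10254^16 ≡ 1 (mod 10273), since |⟨5163⟩| = 16.
10254^16 mod 10273 = 2615.
Since 2615 ≠ 1, 10254 does not lie in the subgroup.

no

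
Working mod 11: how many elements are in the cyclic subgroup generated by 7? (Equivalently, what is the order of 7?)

10

The order of 7 must divide p − 1 = 10 = 2 · 5.
Divisors: 1, 2, 5, 10.
Check each in increasing order: 7^1 ≡ 7;  7^2 ≡ 5;  7^5 ≡ 10;  7^10 ≡ 1.
Smallest exponent giving 1 is 10.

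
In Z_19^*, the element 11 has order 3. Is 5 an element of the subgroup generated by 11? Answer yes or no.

no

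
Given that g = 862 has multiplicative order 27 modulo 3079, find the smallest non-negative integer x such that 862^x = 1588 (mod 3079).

Successive powers of 862 modulo 3079:
  862^0=1  862^1=862  862^2=1005  862^3=1111  862^4=113  862^5=1957
  862^6=2721  862^7=2383  862^8=453  862^9=2532  862^10=2652  862^11=1406
  862^12=1925  862^13=2848  862^14=1013  862^15=1849  862^16=1995  862^17=1608
  862^18=546  862^19=2644  862^20=668  862^21=43  862^22=118  862^23=109
  862^24=1588
So 862^24 ≡ 1588 (mod 3079), giving x = 24.

24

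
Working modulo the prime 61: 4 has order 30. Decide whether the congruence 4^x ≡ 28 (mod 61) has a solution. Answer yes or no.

28 ∈ ⟨4⟩ iff 28^30 ≡ 1 (mod 61), since |⟨4⟩| = 30.
28^30 mod 61 = 60.
Since 60 ≠ 1, 28 does not lie in the subgroup.

no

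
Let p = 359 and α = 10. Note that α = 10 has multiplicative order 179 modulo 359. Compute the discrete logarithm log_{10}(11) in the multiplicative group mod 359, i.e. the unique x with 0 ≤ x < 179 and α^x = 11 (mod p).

107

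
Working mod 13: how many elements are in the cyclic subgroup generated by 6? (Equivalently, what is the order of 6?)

12

The order of 6 must divide p − 1 = 12 = 2^2 · 3.
Divisors: 1, 2, 3, 4, 6, 12.
Check each in increasing order: 6^1 ≡ 6;  6^2 ≡ 10;  6^3 ≡ 8;  6^4 ≡ 9;  6^6 ≡ 12;  6^12 ≡ 1.
Smallest exponent giving 1 is 12.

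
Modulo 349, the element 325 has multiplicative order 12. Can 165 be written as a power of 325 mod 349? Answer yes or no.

⟨325⟩ has order 12; its elements mod 349 are {1, 24, 122, 123, 136, 160, 189, 213, 226, 227, 325, 348}.
165 is not in this set.

no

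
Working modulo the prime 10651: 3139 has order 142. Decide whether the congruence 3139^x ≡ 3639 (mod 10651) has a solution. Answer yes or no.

no

3639 ∈ ⟨3139⟩ iff 3639^142 ≡ 1 (mod 10651), since |⟨3139⟩| = 142.
3639^142 mod 10651 = 2565.
Since 2565 ≠ 1, 3639 does not lie in the subgroup.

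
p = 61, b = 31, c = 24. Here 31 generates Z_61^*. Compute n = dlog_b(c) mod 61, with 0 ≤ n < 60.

Baby-step giant-step with m = ceil(sqrt(60)) = 8.
Baby table (31^j mod 61 for j=0..7):
  0:1  1:31  2:46  3:23  4:42  5:21  6:41  7:51
Giant step factor: 31^(-8) ≡ 12 (mod 61).
Scan 24·12^i mod 61 for i = 0, 1, …:
  i=0: 24   i=1: 44   i=2: 40   i=3: 53
  i=4: 26   i=5: 7   i=6: 23
Match at i=6, j=3: n = 6·8 + 3 = 51.

51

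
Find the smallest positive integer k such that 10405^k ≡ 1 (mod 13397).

13396

The order of 10405 must divide p − 1 = 13396 = 2^2 · 17 · 197.
Divisors: 1, 2, 4, 17, 34, 68, 197, 394, 788, 3349, 6698, 13396.
Check each in increasing order: 10405^1 ≡ 10405;  10405^2 ≡ 2868;  10405^4 ≡ 13063;  10405^17 ≡ 3037;  10405^34 ≡ 6233;  10405^68 ≡ 12386;  10405^197 ≡ 5572;  10405^394 ≡ 6335;  10405^788 ≡ 8210;  10405^3349 ≡ 904;  10405^6698 ≡ 13396;  10405^13396 ≡ 1.
Smallest exponent giving 1 is 13396.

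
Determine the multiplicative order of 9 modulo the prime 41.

The order of 9 must divide p − 1 = 40 = 2^3 · 5.
Divisors: 1, 2, 4, 5, 8, 10, 20, 40.
Check each in increasing order: 9^1 ≡ 9;  9^2 ≡ 40;  9^4 ≡ 1.
Smallest exponent giving 1 is 4.

4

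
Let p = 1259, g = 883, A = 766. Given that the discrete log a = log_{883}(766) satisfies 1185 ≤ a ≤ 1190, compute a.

1186

Compute 883^1185 mod 1259 = 969, then multiply by 883 repeatedly:
  883^1185=969  883^1186=766
Found 766 at exponent 1186.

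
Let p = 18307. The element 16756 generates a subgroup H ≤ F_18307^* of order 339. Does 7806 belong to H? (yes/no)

7806 ∈ ⟨16756⟩ iff 7806^339 ≡ 1 (mod 18307), since |⟨16756⟩| = 339.
7806^339 mod 18307 = 2776.
Since 2776 ≠ 1, 7806 does not lie in the subgroup.

no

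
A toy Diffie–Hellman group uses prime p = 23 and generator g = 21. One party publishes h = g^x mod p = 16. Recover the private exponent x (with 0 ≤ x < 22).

4

Successive powers of 21 modulo 23:
  21^0=1  21^1=21  21^2=4  21^3=15  21^4=16
So 21^4 ≡ 16 (mod 23), giving x = 4.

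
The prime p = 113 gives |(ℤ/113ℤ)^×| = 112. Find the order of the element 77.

The order of 77 must divide p − 1 = 112 = 2^4 · 7.
Divisors: 1, 2, 4, 7, 8, 14, 16, 28, 56, 112.
Check each in increasing order: 77^1 ≡ 77;  77^2 ≡ 53;  77^4 ≡ 97;  77^7 ≡ 18;  77^8 ≡ 30;  77^14 ≡ 98;  77^16 ≡ 109;  77^28 ≡ 112;  77^56 ≡ 1.
Smallest exponent giving 1 is 56.

56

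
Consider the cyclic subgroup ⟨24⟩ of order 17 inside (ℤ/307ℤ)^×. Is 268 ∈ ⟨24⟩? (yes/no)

⟨24⟩ has order 17; its elements mod 307 are {1, 9, 24, 64, 81, 102, 105, 114, 115, 216, 235, 269, 272, 273, 280, 299, 304}.
268 is not in this set.

no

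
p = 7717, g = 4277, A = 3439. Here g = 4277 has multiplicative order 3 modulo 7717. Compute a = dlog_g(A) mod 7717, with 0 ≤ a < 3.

Successive powers of 4277 modulo 7717:
  4277^0=1  4277^1=4277  4277^2=3439
So 4277^2 ≡ 3439 (mod 7717), giving a = 2.

2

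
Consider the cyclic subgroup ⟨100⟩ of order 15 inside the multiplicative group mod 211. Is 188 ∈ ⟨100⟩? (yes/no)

yes

⟨100⟩ has order 15; its elements mod 211 are {1, 14, 19, 21, 55, 71, 83, 100, 107, 134, 137, 150, 188, 196, 201}.
188 is in this set.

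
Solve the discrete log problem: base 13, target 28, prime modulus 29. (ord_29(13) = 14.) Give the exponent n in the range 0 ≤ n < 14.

Successive powers of 13 modulo 29:
  13^0=1  13^1=13  13^2=24  13^3=22  13^4=25  13^5=6
  13^6=20  13^7=28
So 13^7 ≡ 28 (mod 29), giving n = 7.

7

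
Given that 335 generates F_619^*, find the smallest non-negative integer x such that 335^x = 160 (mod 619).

411

Baby-step giant-step with m = ceil(sqrt(618)) = 25.
Baby table (335^j mod 619 for j=0..24):
  0:1  1:335  2:186  3:410  4:551  5:123  6:351  7:594
  8:291  9:302  10:273  11:462  12:20  13:510  14:6  15:153
  16:497  17:603  18:211  19:119  20:249  21:469  22:508  23:574
  24:400
Giant step factor: 335^(-25) ≡ 596 (mod 619).
Scan 160·596^i mod 619 for i = 0, 1, …:
  i=0: 160   i=1: 34   i=2: 456   i=3: 35
  i=4: 433   i=5: 564   i=6: 27   i=7: 617
  i=8: 46   i=9: 180     …   i=15: 572
  i=16: 462
Match at i=16, j=11: x = 16·25 + 11 = 411.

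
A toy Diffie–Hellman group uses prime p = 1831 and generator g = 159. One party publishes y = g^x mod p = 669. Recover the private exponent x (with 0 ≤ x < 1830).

1494

Baby-step giant-step with m = ceil(sqrt(1830)) = 43.
Baby table (159^j mod 1831 for j=0..42):
  0:1  1:159  2:1478  3:634  4:101  5:1411  6:967  7:1780
  8:1046  9:1524  10:624  11:342  12:1279  13:120  14:770  15:1584
  16:1009  17:1134  18:868  19:687  20:1204  21:1012  22:1611  23:1640
  24:758  25:1507  26:1583  27:850  28:1487  29:234  30:586  31:1624
  32:45  33:1662  34:594  35:1065  36:883  37:1241  38:1402  39:1367
  40:1295  41:833  42:615
Giant step factor: 159^(-43) ≡ 496 (mod 1831).
Scan 669·496^i mod 1831 for i = 0, 1, …:
  i=0: 669   i=1: 413   i=2: 1607   i=3: 587
  i=4: 23   i=5: 422   i=6: 578   i=7: 1052
  i=8: 1788   i=9: 644     …   i=33: 432
  i=34: 45
Match at i=34, j=32: x = 34·43 + 32 = 1494.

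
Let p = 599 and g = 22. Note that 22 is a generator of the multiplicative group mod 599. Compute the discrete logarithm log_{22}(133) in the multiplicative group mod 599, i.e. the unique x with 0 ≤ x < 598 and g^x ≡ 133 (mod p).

433

Baby-step giant-step with m = ceil(sqrt(598)) = 25.
Baby table (22^j mod 599 for j=0..24):
  0:1  1:22  2:484  3:465  4:47  5:435  6:585  7:291
  8:412  9:79  10:540  11:499  12:196  13:119  14:222  15:92
  16:227  17:202  18:251  19:131  20:486  21:509  22:416  23:167
  24:80
Giant step factor: 22^(-25) ≡ 259 (mod 599).
Scan 133·259^i mod 599 for i = 0, 1, …:
  i=0: 133   i=1: 304   i=2: 267   i=3: 268
  i=4: 527   i=5: 520   i=6: 504   i=7: 553
  i=8: 66   i=9: 322     …   i=16: 330
  i=17: 412
Match at i=17, j=8: x = 17·25 + 8 = 433.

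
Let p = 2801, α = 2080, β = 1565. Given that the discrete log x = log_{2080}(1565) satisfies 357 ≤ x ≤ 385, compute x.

382

Compute 2080^357 mod 2801 = 2215, then multiply by 2080 repeatedly:
  2080^357=2215  2080^358=2356  2080^359=1531  2080^360=2544  2080^361=431
  2080^362=160  2080^363=2282  2080^364=1666  2080^365=443  2080^366=2712
  2080^367=2547  2080^368=1069  2080^369=2327  2080^370=32  2080^371=2137
  2080^372=2574  2080^373=1209  2080^374=2223  2080^375=2190  2080^376=774
  2080^377=2146  2080^378=1687  2080^379=2108  2080^380=1075  2080^381=802
  2080^382=1565
Found 1565 at exponent 382.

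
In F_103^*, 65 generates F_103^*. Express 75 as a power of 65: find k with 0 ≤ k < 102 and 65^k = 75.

83

Baby-step giant-step with m = ceil(sqrt(102)) = 11.
Baby table (65^j mod 103 for j=0..10):
  0:1  1:65  2:2  3:27  4:4  5:54  6:8  7:5
  8:16  9:10  10:32
Giant step factor: 65^(-11) ≡ 67 (mod 103).
Scan 75·67^i mod 103 for i = 0, 1, …:
  i=0: 75   i=1: 81   i=2: 71   i=3: 19
  i=4: 37   i=5: 7   i=6: 57   i=7: 8
Match at i=7, j=6: k = 7·11 + 6 = 83.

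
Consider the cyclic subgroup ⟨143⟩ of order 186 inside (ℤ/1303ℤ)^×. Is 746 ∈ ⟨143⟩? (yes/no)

no

746 ∈ ⟨143⟩ iff 746^186 ≡ 1 (mod 1303), since |⟨143⟩| = 186.
746^186 mod 1303 = 426.
Since 426 ≠ 1, 746 does not lie in the subgroup.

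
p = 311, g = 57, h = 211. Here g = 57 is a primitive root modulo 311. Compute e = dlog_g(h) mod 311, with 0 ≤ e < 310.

91

Baby-step giant-step with m = ceil(sqrt(310)) = 18.
Baby table (57^j mod 311 for j=0..17):
  0:1  1:57  2:139  3:148  4:39  5:46  6:134  7:174
  8:277  9:239  10:250  11:255  12:229  13:302  14:109  15:304
  16:223  17:271
Giant step factor: 57^(-18) ≡ 157 (mod 311).
Scan 211·157^i mod 311 for i = 0, 1, …:
  i=0: 211   i=1: 161   i=2: 86   i=3: 129
  i=4: 38   i=5: 57
Match at i=5, j=1: e = 5·18 + 1 = 91.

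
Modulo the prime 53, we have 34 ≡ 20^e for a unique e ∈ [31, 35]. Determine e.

Compute 20^31 mod 53 = 34, then multiply by 20 repeatedly:
  20^31=34
Found 34 at exponent 31.

31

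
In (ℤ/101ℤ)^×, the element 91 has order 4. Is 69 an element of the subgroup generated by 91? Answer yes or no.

no

⟨91⟩ has order 4; its elements mod 101 are {1, 10, 91, 100}.
69 is not in this set.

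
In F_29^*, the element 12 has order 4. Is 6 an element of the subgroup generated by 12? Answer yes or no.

no

⟨12⟩ has order 4; its elements mod 29 are {1, 12, 17, 28}.
6 is not in this set.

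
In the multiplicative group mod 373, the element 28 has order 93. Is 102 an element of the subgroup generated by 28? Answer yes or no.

102 ∈ ⟨28⟩ iff 102^93 ≡ 1 (mod 373), since |⟨28⟩| = 93.
102^93 mod 373 = 104.
Since 104 ≠ 1, 102 does not lie in the subgroup.

no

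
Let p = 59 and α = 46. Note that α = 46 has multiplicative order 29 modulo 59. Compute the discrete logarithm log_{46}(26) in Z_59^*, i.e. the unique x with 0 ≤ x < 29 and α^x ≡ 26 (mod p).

21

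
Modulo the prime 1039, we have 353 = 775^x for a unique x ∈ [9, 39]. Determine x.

Compute 775^9 mod 1039 = 868, then multiply by 775 repeatedly:
  775^9=868  775^10=467  775^11=353
Found 353 at exponent 11.

11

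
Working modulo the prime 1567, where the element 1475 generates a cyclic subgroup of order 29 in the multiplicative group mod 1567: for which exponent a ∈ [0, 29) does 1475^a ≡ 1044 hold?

17

Successive powers of 1475 modulo 1567:
  1475^0=1  1475^1=1475  1475^2=629  1475^3=111  1475^4=757  1475^5=871
  1475^6=1352  1475^7=976  1475^8=1094  1475^9=1207  1475^10=213  1475^11=775
  1475^12=782  1475^13=138  1475^14=1407  1475^15=617  1475^16=1215  1475^17=1044
So 1475^17 ≡ 1044 (mod 1567), giving a = 17.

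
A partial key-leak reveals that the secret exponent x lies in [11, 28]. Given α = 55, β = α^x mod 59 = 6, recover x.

11

Compute 55^11 mod 59 = 6, then multiply by 55 repeatedly:
  55^11=6
Found 6 at exponent 11.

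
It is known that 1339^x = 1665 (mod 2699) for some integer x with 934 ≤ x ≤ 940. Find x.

937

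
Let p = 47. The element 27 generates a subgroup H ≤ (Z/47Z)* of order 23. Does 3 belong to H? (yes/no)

⟨27⟩ has order 23; its elements mod 47 are {1, 2, 3, 4, 6, 7, 8, 9, 12, 14, 16, 17, 18, 21, 24, 25, 27, 28, 32, 34, 36, 37, 42}.
3 is in this set.

yes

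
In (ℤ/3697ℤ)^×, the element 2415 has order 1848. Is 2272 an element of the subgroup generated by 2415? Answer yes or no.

yes

2272 ∈ ⟨2415⟩ iff 2272^1848 ≡ 1 (mod 3697), since |⟨2415⟩| = 1848.
2272^1848 mod 3697 = 1.
Since 1 = 1, 2272 lies in the subgroup.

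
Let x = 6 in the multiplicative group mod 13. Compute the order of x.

The order of 6 must divide p − 1 = 12 = 2^2 · 3.
Divisors: 1, 2, 3, 4, 6, 12.
Check each in increasing order: 6^1 ≡ 6;  6^2 ≡ 10;  6^3 ≡ 8;  6^4 ≡ 9;  6^6 ≡ 12;  6^12 ≡ 1.
Smallest exponent giving 1 is 12.

12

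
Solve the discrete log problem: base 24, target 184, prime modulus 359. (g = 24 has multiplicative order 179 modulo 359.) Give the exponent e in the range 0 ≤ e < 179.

Baby-step giant-step with m = ceil(sqrt(179)) = 14.
Baby table (24^j mod 359 for j=0..13):
  0:1  1:24  2:217  3:182  4:60  5:4  6:96  7:150
  8:10  9:240  10:16  11:25  12:241  13:40
Giant step factor: 24^(-14) ≡ 135 (mod 359).
Scan 184·135^i mod 359 for i = 0, 1, …:
  i=0: 184   i=1: 69   i=2: 340   i=3: 307
  i=4: 160   i=5: 60
Match at i=5, j=4: e = 5·14 + 4 = 74.

74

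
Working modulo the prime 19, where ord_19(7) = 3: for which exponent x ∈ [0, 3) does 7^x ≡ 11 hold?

Successive powers of 7 modulo 19:
  7^0=1  7^1=7  7^2=11
So 7^2 ≡ 11 (mod 19), giving x = 2.

2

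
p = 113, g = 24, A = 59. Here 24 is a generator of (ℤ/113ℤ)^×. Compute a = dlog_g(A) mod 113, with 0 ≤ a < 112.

Successive powers of 24 modulo 113:
  24^0=1  24^1=24  24^2=11  24^3=38  24^4=8  24^5=79
  24^6=88  24^7=78  24^8=64  24^9=67  24^10=26  24^11=59
So 24^11 ≡ 59 (mod 113), giving a = 11.

11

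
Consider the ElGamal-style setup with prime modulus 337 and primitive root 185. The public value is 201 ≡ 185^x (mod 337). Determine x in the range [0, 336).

Baby-step giant-step with m = ceil(sqrt(336)) = 19.
Baby table (185^j mod 337 for j=0..18):
  0:1  1:185  2:188  3:69  4:296  5:166  6:43  7:204
  8:333  9:271  10:259  11:61  12:164  13:10  14:165  15:195
  16:16  17:264  18:312
Giant step factor: 185^(-19) ≡ 29 (mod 337).
Scan 201·29^i mod 337 for i = 0, 1, …:
  i=0: 201   i=1: 100   i=2: 204
Match at i=2, j=7: x = 2·19 + 7 = 45.

45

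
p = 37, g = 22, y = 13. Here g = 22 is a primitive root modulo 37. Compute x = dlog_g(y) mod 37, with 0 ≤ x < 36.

Successive powers of 22 modulo 37:
  22^0=1  22^1=22  22^2=3  22^3=29  22^4=9  22^5=13
So 22^5 ≡ 13 (mod 37), giving x = 5.

5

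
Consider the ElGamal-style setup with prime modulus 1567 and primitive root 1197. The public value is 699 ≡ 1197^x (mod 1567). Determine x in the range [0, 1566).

Baby-step giant-step with m = ceil(sqrt(1566)) = 40.
Baby table (1197^j mod 1567 for j=0..39):
  0:1  1:1197  2:571  3:275  4:105  5:325  6:409  7:669
  8:56  9:1218  10:636  11:1297  12:1179  13:963  14:966  15:1423
  16:2  17:827  18:1142  19:550  20:210  21:650  22:818  23:1338
  24:112  25:869  26:1272  27:1027  28:791  29:359  30:365  31:1279
  32:4  33:87  34:717  35:1100  36:420  37:1300  38:69  39:1109
Giant step factor: 1197^(-40) ≡ 7 (mod 1567).
Scan 699·7^i mod 1567 for i = 0, 1, …:
  i=0: 699   i=1: 192   i=2: 1344   i=3: 6
  i=4: 42   i=5: 294   i=6: 491   i=7: 303
  i=8: 554   i=9: 744   i=10: 507   i=11: 415
  i=12: 1338
Match at i=12, j=23: x = 12·40 + 23 = 503.

503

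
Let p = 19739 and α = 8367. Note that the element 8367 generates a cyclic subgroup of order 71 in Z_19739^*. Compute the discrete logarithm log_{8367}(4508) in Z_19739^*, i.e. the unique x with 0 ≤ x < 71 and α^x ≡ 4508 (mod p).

Baby-step giant-step with m = ceil(sqrt(71)) = 9.
Baby table (8367^j mod 19739 for j=0..8):
  0:1  1:8367  2:12195  3:4674  4:4399  5:12937  6:14942  7:12627
  8:6981
Giant step factor: 8367^(-9) ≡ 18814 (mod 19739).
Scan 4508·18814^i mod 19739 for i = 0, 1, …:
  i=0: 4508   i=1: 14768   i=2: 18727   i=3: 8367
Match at i=3, j=1: x = 3·9 + 1 = 28.

28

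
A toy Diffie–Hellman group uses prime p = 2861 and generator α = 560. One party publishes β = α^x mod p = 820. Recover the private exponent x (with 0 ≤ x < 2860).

1140

Baby-step giant-step with m = ceil(sqrt(2860)) = 54.
Baby table (560^j mod 2861 for j=0..53):
  0:1  1:560  2:1751  3:2098  4:1870  5:74  6:1386  7:829
  8:758  9:1052  10:2615  11:2429  12:1265  13:1733  14:601  15:1823
  16:2364  17:2058  18:2358  19:1559  20:435  21:415  22:659  23:2832
  24:926  25:719  26:2100  27:129  28:715  29:2721  30:1708  31:906
  32:963  33:1412  34:1084  35:508  36:1241  37:2598  38:1492  39:108
  40:399  41:282  42:565  43:1690  44:2270  45:916  46:841  47:1756
  48:2037  49:2042  50:1981  51:2153  52:1199  53:1966
Giant step factor: 560^(-54) ≡ 2267 (mod 2861).
Scan 820·2267^i mod 2861 for i = 0, 1, …:
  i=0: 820   i=1: 2151   i=2: 1173   i=3: 1322
  i=4: 1507   i=5: 335   i=6: 1280   i=7: 706
  i=8: 1203   i=9: 668     …   i=20: 1905
  i=21: 1386
Match at i=21, j=6: x = 21·54 + 6 = 1140.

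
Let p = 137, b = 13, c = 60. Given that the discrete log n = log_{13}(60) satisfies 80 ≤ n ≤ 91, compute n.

Compute 13^80 mod 137 = 60, then multiply by 13 repeatedly:
  13^80=60
Found 60 at exponent 80.

80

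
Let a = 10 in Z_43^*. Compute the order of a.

21

The order of 10 must divide p − 1 = 42 = 2 · 3 · 7.
Divisors: 1, 2, 3, 6, 7, 14, 21, 42.
Check each in increasing order: 10^1 ≡ 10;  10^2 ≡ 14;  10^3 ≡ 11;  10^6 ≡ 35;  10^7 ≡ 6;  10^14 ≡ 36;  10^21 ≡ 1.
Smallest exponent giving 1 is 21.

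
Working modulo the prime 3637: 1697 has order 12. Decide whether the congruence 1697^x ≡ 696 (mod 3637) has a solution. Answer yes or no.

yes

⟨1697⟩ has order 12; its elements mod 3637 are {1, 695, 696, 913, 1027, 1697, 1940, 2610, 2724, 2941, 2942, 3636}.
696 is in this set.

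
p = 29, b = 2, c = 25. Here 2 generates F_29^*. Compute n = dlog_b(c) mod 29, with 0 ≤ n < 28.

16

Successive powers of 2 modulo 29:
  2^0=1  2^1=2  2^2=4  2^3=8  2^4=16  2^5=3
  2^6=6  2^7=12  2^8=24  2^9=19  2^10=9  2^11=18
  2^12=7  2^13=14  2^14=28  2^15=27  2^16=25
So 2^16 ≡ 25 (mod 29), giving n = 16.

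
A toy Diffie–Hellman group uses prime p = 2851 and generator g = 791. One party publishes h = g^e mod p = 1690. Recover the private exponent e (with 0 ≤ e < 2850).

2495

Baby-step giant-step with m = ceil(sqrt(2850)) = 54.
Baby table (791^j mod 2851 for j=0..53):
  0:1  1:791  2:1312  3:28  4:2191  5:2524  6:784  7:1477
  8:2248  9:1995  10:1442  11:222  12:1691  13:462  14:514  15:1732
  16:1532  17:137  18:29  19:131  20:985  21:812  22:817  23:1921
  24:2779  25:68  26:2470  27:835  28:1904  29:736  30:572  31:1994
  32:651  33:1761  34:1663  35:1122  36:841  37:948  38:55  39:740
  40:885  41:1540  42:763  43:1972  44:355  45:1407  46:1047  47:1387
  48:2333  49:806  50:1773  51:2602  52:2611  53:1177
Giant step factor: 791^(-54) ≡ 2741 (mod 2851).
Scan 1690·2741^i mod 2851 for i = 0, 1, …:
  i=0: 1690   i=1: 2266   i=2: 1628   i=3: 533
  i=4: 1241   i=5: 338   i=6: 2734   i=7: 1466
  i=8: 1247   i=9: 2529     …   i=45: 309
  i=46: 222
Match at i=46, j=11: e = 46·54 + 11 = 2495.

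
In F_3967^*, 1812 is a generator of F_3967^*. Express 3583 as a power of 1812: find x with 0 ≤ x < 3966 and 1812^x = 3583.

584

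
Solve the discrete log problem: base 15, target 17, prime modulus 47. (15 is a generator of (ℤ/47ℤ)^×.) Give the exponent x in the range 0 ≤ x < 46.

38

Baby-step giant-step with m = ceil(sqrt(46)) = 7.
Baby table (15^j mod 47 for j=0..6):
  0:1  1:15  2:37  3:38  4:6  5:43  6:34
Giant step factor: 15^(-7) ≡ 20 (mod 47).
Scan 17·20^i mod 47 for i = 0, 1, …:
  i=0: 17   i=1: 11   i=2: 32   i=3: 29
  i=4: 16   i=5: 38
Match at i=5, j=3: x = 5·7 + 3 = 38.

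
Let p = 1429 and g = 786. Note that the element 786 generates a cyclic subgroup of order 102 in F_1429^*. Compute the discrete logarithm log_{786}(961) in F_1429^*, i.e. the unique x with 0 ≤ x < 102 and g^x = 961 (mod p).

53

Baby-step giant-step with m = ceil(sqrt(102)) = 11.
Baby table (786^j mod 1429 for j=0..10):
  0:1  1:786  2:468  3:595  4:387  5:1234  6:1062  7:196
  8:1153  9:272  10:871
Giant step factor: 786^(-11) ≡ 758 (mod 1429).
Scan 961·758^i mod 1429 for i = 0, 1, …:
  i=0: 961   i=1: 1077   i=2: 407   i=3: 1271
  i=4: 272
Match at i=4, j=9: x = 4·11 + 9 = 53.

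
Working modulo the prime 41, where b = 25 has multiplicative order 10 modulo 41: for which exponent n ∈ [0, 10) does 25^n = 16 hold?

6

Successive powers of 25 modulo 41:
  25^0=1  25^1=25  25^2=10  25^3=4  25^4=18  25^5=40
  25^6=16
So 25^6 ≡ 16 (mod 41), giving n = 6.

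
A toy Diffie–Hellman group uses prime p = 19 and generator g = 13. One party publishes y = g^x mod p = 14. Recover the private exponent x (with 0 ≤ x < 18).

5

Successive powers of 13 modulo 19:
  13^0=1  13^1=13  13^2=17  13^3=12  13^4=4  13^5=14
So 13^5 ≡ 14 (mod 19), giving x = 5.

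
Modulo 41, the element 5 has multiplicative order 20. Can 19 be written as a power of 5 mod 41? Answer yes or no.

no

19 ∈ ⟨5⟩ iff 19^20 ≡ 1 (mod 41), since |⟨5⟩| = 20.
19^20 mod 41 = 40.
Since 40 ≠ 1, 19 does not lie in the subgroup.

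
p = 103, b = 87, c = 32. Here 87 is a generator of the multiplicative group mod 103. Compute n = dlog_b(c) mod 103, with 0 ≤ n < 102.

Baby-step giant-step with m = ceil(sqrt(102)) = 11.
Baby table (87^j mod 103 for j=0..10):
  0:1  1:87  2:50  3:24  4:28  5:67  6:61  7:54
  8:63  9:22  10:60
Giant step factor: 87^(-11) ≡ 78 (mod 103).
Scan 32·78^i mod 103 for i = 0, 1, …:
  i=0: 32   i=1: 24
Match at i=1, j=3: n = 1·11 + 3 = 14.

14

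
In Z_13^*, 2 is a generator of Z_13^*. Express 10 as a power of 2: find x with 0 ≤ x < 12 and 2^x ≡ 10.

10

Successive powers of 2 modulo 13:
  2^0=1  2^1=2  2^2=4  2^3=8  2^4=3  2^5=6
  2^6=12  2^7=11  2^8=9  2^9=5  2^10=10
So 2^10 ≡ 10 (mod 13), giving x = 10.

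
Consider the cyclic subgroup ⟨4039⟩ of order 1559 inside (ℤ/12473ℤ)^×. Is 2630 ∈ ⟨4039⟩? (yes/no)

2630 ∈ ⟨4039⟩ iff 2630^1559 ≡ 1 (mod 12473), since |⟨4039⟩| = 1559.
2630^1559 mod 12473 = 12472.
Since 12472 ≠ 1, 2630 does not lie in the subgroup.

no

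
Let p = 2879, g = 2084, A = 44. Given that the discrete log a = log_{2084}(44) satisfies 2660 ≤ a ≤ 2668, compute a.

Compute 2084^2660 mod 2879 = 1093, then multiply by 2084 repeatedly:
  2084^2660=1093  2084^2661=523  2084^2662=1670  2084^2663=2448  2084^2664=44
Found 44 at exponent 2664.

2664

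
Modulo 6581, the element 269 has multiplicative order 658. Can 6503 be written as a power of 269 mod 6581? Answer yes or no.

yes

6503 ∈ ⟨269⟩ iff 6503^658 ≡ 1 (mod 6581), since |⟨269⟩| = 658.
6503^658 mod 6581 = 1.
Since 1 = 1, 6503 lies in the subgroup.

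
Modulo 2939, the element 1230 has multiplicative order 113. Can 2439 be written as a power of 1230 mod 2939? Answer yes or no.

no

2439 ∈ ⟨1230⟩ iff 2439^113 ≡ 1 (mod 2939), since |⟨1230⟩| = 113.
2439^113 mod 2939 = 1386.
Since 1386 ≠ 1, 2439 does not lie in the subgroup.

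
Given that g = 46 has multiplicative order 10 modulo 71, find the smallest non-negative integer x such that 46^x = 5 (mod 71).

Successive powers of 46 modulo 71:
  46^0=1  46^1=46  46^2=57  46^3=66  46^4=54  46^5=70
  46^6=25  46^7=14  46^8=5
So 46^8 ≡ 5 (mod 71), giving x = 8.

8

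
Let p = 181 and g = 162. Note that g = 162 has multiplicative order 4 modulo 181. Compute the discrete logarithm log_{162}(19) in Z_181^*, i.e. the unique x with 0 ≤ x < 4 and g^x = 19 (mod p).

Successive powers of 162 modulo 181:
  162^0=1  162^1=162  162^2=180  162^3=19
So 162^3 ≡ 19 (mod 181), giving x = 3.

3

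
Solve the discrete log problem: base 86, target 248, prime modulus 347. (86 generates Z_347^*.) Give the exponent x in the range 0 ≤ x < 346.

163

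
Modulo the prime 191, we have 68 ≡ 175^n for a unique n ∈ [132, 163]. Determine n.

136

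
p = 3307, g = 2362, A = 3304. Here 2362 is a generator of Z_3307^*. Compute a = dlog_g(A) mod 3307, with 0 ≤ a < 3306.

Baby-step giant-step with m = ceil(sqrt(3306)) = 58.
Baby table (2362^j mod 3307 for j=0..57):
  0:1  1:2362  2:135  3:1398  4:1690  5:231  6:3274  7:1422
  8:2159  9:164  10:449  11:2298  12:1089  13:2679  14:1507  15:1202
  16:1718  17:227  18:440  19:882  20:3181  21:18  22:2832  23:2430
  24:2015  25:657  26:851  27:2713  28:2447  29:2485  30:2952  31:1468
  32:1680  33:3067  34:1924  35:670  36:1794  37:1161  38:779  39:1306
  40:2648  41:1039  42:324  43:1371  44:749  45:3200  46:1905  47:2090
  48:2536  49:1055  50:1739  51:224  52:3275  53:477  54:2294  55:1562
  56:2139  57:2529
Giant step factor: 2362^(-58) ≡ 1594 (mod 3307).
Scan 3304·1594^i mod 3307 for i = 0, 1, …:
  i=0: 3304   i=1: 1832   i=2: 127   i=3: 711
  i=4: 2340   i=5: 2971   i=6: 150   i=7: 996
  i=8: 264   i=9: 827     …   i=53: 725
  i=54: 1507
Match at i=54, j=14: a = 54·58 + 14 = 3146.

3146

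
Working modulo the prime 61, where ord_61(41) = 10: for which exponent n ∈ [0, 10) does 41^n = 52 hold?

3

Successive powers of 41 modulo 61:
  41^0=1  41^1=41  41^2=34  41^3=52
So 41^3 ≡ 52 (mod 61), giving n = 3.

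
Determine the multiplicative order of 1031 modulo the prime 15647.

The order of 1031 must divide p − 1 = 15646 = 2 · 7823.
Divisors: 1, 2, 7823, 15646.
Check each in increasing order: 1031^1 ≡ 1031;  1031^2 ≡ 14612;  1031^7823 ≡ 1.
Smallest exponent giving 1 is 7823.

7823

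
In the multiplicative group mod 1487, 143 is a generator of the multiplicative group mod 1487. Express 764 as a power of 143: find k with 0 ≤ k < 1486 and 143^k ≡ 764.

985

Baby-step giant-step with m = ceil(sqrt(1486)) = 39.
Baby table (143^j mod 1487 for j=0..38):
  0:1  1:143  2:1118  3:765  4:844  5:245  6:834  7:302
  8:63  9:87  10:545  11:611  12:1127  13:565  14:497  15:1182
  16:995  17:1020  18:134  19:1318  20:1112  21:1394  22:84  23:116
  24:231  25:319  26:1007  27:1249  28:167  29:89  30:831  31:1360
  32:1170  33:766  34:987  35:1363  36:112  37:1146  38:308
Giant step factor: 143^(-39) ≡ 1043 (mod 1487).
Scan 764·1043^i mod 1487 for i = 0, 1, …:
  i=0: 764   i=1: 1307   i=2: 1109   i=3: 1288
  i=4: 623   i=5: 1457   i=6: 1424   i=7: 1206
  i=8: 1343   i=9: 1482     …   i=24: 826
  i=25: 545
Match at i=25, j=10: k = 25·39 + 10 = 985.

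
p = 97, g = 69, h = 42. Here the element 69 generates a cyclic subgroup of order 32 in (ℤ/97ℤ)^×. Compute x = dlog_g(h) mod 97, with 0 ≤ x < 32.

29

Successive powers of 69 modulo 97:
  69^0=1  69^1=69  69^2=8  69^3=67  69^4=64  69^5=51
  69^6=27  69^7=20  69^8=22  69^9=63  69^10=79  69^11=19
  69^12=50  69^13=55  69^14=12  69^15=52  69^16=96  69^17=28
  69^18=89  69^19=30  69^20=33  69^21=46  69^22=70  69^23=77
  69^24=75  69^25=34  69^26=18  69^27=78  69^28=47  69^29=42
So 69^29 ≡ 42 (mod 97), giving x = 29.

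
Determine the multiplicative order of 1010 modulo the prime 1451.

The order of 1010 must divide p − 1 = 1450 = 2 · 5^2 · 29.
Divisors: 1, 2, 5, 10, 25, 29, 50, 58, 145, 290, 725, 1450.
Check each in increasing order: 1010^1 ≡ 1010;  1010^2 ≡ 47;  1010^5 ≡ 903;  1010^10 ≡ 1398;  1010^25 ≡ 179;  1010^29 ≡ 739;  1010^50 ≡ 119;  1010^58 ≡ 545;  1010^145 ≡ 1450;  1010^290 ≡ 1.
Smallest exponent giving 1 is 290.

290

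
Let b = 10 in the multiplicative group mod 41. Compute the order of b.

The order of 10 must divide p − 1 = 40 = 2^3 · 5.
Divisors: 1, 2, 4, 5, 8, 10, 20, 40.
Check each in increasing order: 10^1 ≡ 10;  10^2 ≡ 18;  10^4 ≡ 37;  10^5 ≡ 1.
Smallest exponent giving 1 is 5.

5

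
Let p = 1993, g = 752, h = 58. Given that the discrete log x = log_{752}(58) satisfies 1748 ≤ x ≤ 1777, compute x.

1771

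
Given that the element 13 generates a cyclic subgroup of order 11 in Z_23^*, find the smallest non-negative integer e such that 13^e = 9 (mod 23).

7

Successive powers of 13 modulo 23:
  13^0=1  13^1=13  13^2=8  13^3=12  13^4=18  13^5=4
  13^6=6  13^7=9
So 13^7 ≡ 9 (mod 23), giving e = 7.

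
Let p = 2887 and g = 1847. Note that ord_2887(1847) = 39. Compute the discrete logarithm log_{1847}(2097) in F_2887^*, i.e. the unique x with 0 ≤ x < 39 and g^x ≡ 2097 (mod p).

Successive powers of 1847 modulo 2887:
  1847^0=1  1847^1=1847  1847^2=1862  1847^3=697  1847^4=2644  1847^5=1551
  1847^6=793  1847^7=962  1847^8=1309  1847^9=1304  1847^10=730  1847^11=81
  1847^12=2370  1847^13=698  1847^14=1604  1847^15=526  1847^16=1490  1847^17=719
  1847^18=2860  1847^19=2097
So 1847^19 ≡ 2097 (mod 2887), giving x = 19.

19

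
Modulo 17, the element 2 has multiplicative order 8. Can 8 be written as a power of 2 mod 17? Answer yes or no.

yes

⟨2⟩ has order 8; its elements mod 17 are {1, 2, 4, 8, 9, 13, 15, 16}.
8 is in this set.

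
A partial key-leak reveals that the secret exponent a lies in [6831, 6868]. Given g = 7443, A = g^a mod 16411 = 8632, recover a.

6864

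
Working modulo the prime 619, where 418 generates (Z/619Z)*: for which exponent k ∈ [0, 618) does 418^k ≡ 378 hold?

Baby-step giant-step with m = ceil(sqrt(618)) = 25.
Baby table (418^j mod 619 for j=0..24):
  0:1  1:418  2:166  3:60  4:320  5:56  6:505  7:11
  8:265  9:588  10:41  11:425  12:616  13:603  14:121  15:439
  16:278  17:451  18:342  19:586  20:443  21:93  22:496  23:582
  24:9
Giant step factor: 418^(-25) ≡ 374 (mod 619).
Scan 378·374^i mod 619 for i = 0, 1, …:
  i=0: 378   i=1: 240   i=2: 5   i=3: 13
  i=4: 529   i=5: 385   i=6: 382   i=7: 498
  i=8: 552   i=9: 321     …   i=18: 81
  i=19: 582
Match at i=19, j=23: k = 19·25 + 23 = 498.

498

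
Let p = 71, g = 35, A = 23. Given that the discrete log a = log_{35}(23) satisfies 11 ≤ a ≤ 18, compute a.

15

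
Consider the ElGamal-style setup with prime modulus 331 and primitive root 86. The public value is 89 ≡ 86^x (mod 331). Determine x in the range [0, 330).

280

Baby-step giant-step with m = ceil(sqrt(330)) = 19.
Baby table (86^j mod 331 for j=0..18):
  0:1  1:86  2:114  3:205  4:87  5:200  6:319  7:292
  8:287  9:188  10:280  11:248  12:144  13:137  14:197  15:61
  16:281  17:3  18:258
Giant step factor: 86^(-19) ≡ 301 (mod 331).
Scan 89·301^i mod 331 for i = 0, 1, …:
  i=0: 89   i=1: 309   i=2: 329   i=3: 60
  i=4: 186   i=5: 47   i=6: 245   i=7: 263
  i=8: 54   i=9: 35     …   i=13: 181
  i=14: 197
Match at i=14, j=14: x = 14·19 + 14 = 280.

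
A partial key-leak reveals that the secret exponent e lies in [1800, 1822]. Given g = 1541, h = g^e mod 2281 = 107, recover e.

Compute 1541^1800 mod 2281 = 206, then multiply by 1541 repeatedly:
  1541^1800=206  1541^1801=387  1541^1802=1026  1541^1803=333  1541^1804=2209
  1541^1805=817  1541^1806=2166  1541^1807=703  1541^1808=2129  1541^1809=711
  1541^1810=771  1541^1811=1991  1541^1812=186  1541^1813=1501  1541^1814=107
Found 107 at exponent 1814.

1814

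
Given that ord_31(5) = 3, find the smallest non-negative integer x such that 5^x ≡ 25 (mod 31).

2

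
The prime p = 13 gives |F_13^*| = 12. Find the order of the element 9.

3

The order of 9 must divide p − 1 = 12 = 2^2 · 3.
Divisors: 1, 2, 3, 4, 6, 12.
Check each in increasing order: 9^1 ≡ 9;  9^2 ≡ 3;  9^3 ≡ 1.
Smallest exponent giving 1 is 3.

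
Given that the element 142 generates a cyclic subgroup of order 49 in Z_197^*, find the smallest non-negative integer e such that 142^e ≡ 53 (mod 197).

33

Baby-step giant-step with m = ceil(sqrt(49)) = 7.
Baby table (142^j mod 197 for j=0..6):
  0:1  1:142  2:70  3:90  4:172  5:193  6:23
Giant step factor: 142^(-7) ≡ 178 (mod 197).
Scan 53·178^i mod 197 for i = 0, 1, …:
  i=0: 53   i=1: 175   i=2: 24   i=3: 135
  i=4: 193
Match at i=4, j=5: e = 4·7 + 5 = 33.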